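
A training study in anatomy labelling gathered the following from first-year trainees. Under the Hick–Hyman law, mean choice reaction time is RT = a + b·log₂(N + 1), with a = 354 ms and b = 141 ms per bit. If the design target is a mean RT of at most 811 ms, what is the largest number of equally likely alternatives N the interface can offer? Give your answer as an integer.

8

Set 354 + 141·log₂(N + 1) ≤ 811.
log₂(N + 1) ≤ (811 − 354) / 141 = 3.2411.
N + 1 ≤ 2^3.2411 = 9.4551.
N ≤ 8.4551, so the largest integer N is 8.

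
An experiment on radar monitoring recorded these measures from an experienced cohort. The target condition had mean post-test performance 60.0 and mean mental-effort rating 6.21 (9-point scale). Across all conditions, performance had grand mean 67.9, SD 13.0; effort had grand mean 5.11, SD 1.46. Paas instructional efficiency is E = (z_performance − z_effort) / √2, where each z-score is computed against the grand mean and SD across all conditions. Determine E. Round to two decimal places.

-0.96

z_performance = (60.0 − 67.9) / 13.0 = -7.9000 / 13.0 = -0.6077.
z_effort = (6.21 − 5.11) / 1.46 = 1.1000 / 1.46 = 0.7534.
z_P − z_E = -0.6077 − 0.7534 = -1.3611.
E = -1.3611 / √2 = -1.3611 / 1.41421 = -0.9624 ≈ -0.96.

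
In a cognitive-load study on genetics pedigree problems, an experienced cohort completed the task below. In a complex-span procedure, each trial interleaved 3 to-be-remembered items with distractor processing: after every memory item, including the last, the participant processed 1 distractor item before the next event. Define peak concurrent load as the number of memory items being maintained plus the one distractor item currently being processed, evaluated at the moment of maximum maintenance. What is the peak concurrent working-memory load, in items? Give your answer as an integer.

4

Maintenance is greatest during the distractor(s) after memory item 3: all 3 memory items are being held.
One distractor item is concurrently being processed.
Peak concurrent load = 3 + 1 = 4 items.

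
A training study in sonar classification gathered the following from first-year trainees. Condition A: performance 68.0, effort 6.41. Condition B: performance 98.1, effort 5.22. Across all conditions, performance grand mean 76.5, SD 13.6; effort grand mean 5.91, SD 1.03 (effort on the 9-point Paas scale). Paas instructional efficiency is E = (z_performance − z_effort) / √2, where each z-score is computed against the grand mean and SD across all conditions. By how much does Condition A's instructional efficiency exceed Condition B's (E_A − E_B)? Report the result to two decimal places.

-2.38

Condition A: z_P = (68.0 − 76.5)/13.6 = -0.6250; z_E = (6.41 − 5.91)/1.03 = 0.4854; E_A = (-0.6250 − 0.4854)/√2 = -0.7852.
Condition B: z_P = (98.1 − 76.5)/13.6 = 1.5882; z_E = (5.22 − 5.91)/1.03 = -0.6699; E_B = (1.5882 − (-0.6699))/√2 = 1.5967.
E_A − E_B = -0.7852 − 1.5967 = -2.3819 ≈ -2.38.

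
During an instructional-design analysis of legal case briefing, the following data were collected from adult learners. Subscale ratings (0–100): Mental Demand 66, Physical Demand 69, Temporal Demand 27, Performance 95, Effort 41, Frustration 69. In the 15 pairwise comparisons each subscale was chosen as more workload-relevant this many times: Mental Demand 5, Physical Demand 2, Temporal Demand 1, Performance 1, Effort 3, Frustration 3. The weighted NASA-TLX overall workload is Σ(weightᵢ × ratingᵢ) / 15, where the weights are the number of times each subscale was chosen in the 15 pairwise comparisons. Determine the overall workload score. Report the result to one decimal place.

61.3

The tallies are the weights (they sum to 15).
Weighted sum = 5·66 + 2·69 + 1·27 + 1·95 + 3·41 + 3·69
            = 330 + 138 + 27 + 95 + 123 + 207 = 920.
Overall workload = 920 / 15 = 61.3333 ≈ 61.3.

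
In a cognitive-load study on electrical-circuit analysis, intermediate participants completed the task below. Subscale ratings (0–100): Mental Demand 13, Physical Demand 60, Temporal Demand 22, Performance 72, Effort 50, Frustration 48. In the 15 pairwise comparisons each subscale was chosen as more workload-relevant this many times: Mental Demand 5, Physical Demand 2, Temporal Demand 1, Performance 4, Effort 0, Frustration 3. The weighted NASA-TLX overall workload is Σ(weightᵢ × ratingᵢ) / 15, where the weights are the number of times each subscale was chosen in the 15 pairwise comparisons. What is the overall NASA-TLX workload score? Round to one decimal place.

The tallies are the weights (they sum to 15).
Weighted sum = 5·13 + 2·60 + 1·22 + 4·72 + 0·50 + 3·48
            = 65 + 120 + 22 + 288 + 0 + 144 = 639.
Overall workload = 639 / 15 = 42.6000 ≈ 42.6.

42.6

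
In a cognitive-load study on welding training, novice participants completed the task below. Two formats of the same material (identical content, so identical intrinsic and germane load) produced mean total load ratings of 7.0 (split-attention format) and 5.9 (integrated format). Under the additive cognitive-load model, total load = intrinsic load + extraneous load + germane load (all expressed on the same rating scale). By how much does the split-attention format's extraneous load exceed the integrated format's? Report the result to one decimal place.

1.1

Intrinsic and germane load are equal across formats, so the difference in total load equals the difference in extraneous load.
Extraneous-load difference = 7.0 − 5.9 = 1.1.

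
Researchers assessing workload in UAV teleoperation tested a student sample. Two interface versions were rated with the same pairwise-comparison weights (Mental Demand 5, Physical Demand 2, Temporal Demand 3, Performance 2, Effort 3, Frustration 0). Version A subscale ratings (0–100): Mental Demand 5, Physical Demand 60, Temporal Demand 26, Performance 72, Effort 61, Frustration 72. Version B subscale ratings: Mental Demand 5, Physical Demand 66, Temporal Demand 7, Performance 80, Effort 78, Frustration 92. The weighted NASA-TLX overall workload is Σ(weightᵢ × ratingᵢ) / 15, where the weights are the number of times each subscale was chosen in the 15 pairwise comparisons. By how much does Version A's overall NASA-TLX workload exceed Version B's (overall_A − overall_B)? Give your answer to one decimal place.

Version A weighted sum = 5·5 + 2·60 + 3·26 + 2·72 + 3·61 + 0·72 = 25 + 120 + 78 + 144 + 183 + 0 = 550; overall_A = 550/15 = 36.6667.
Version B weighted sum = 5·5 + 2·66 + 3·7 + 2·80 + 3·78 + 0·92 = 25 + 132 + 21 + 160 + 234 + 0 = 572; overall_B = 572/15 = 38.1333.
Difference = 36.6667 − 38.1333 = -1.4666 ≈ -1.5.

-1.5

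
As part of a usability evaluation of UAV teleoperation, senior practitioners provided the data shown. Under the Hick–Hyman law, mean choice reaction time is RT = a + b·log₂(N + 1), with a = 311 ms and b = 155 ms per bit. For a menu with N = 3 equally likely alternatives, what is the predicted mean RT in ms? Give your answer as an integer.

621

log₂(3 + 1) = log₂(4) = 2.0000.
RT = 311 + 155 × 2.0000 = 311 + 310.0000 = 621.0000 ms.
≈ 621 ms.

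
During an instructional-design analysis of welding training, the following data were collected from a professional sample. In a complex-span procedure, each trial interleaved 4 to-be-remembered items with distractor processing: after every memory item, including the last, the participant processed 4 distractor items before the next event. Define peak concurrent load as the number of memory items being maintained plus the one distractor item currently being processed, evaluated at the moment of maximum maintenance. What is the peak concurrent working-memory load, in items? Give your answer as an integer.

Maintenance is greatest during the distractor(s) after memory item 4: all 4 memory items are being held.
One distractor item is concurrently being processed.
Peak concurrent load = 4 + 1 = 5 items.

5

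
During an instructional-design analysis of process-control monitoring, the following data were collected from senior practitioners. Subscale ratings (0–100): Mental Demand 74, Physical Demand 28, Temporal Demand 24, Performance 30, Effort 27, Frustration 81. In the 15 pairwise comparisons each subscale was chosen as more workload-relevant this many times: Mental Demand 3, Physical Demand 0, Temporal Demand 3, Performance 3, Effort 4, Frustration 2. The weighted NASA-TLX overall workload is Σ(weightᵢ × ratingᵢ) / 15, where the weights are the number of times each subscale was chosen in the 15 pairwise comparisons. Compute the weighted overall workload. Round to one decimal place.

The tallies are the weights (they sum to 15).
Weighted sum = 3·74 + 0·28 + 3·24 + 3·30 + 4·27 + 2·81
            = 222 + 0 + 72 + 90 + 108 + 162 = 654.
Overall workload = 654 / 15 = 43.6000 ≈ 43.6.

43.6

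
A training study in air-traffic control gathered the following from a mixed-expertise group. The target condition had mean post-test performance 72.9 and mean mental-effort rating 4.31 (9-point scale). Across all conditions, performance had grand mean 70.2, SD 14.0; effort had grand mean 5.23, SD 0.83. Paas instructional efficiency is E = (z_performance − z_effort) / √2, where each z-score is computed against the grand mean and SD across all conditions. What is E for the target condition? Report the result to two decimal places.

0.92

z_performance = (72.9 − 70.2) / 14.0 = 2.7000 / 14.0 = 0.1929.
z_effort = (4.31 − 5.23) / 0.83 = -0.9200 / 0.83 = -1.1084.
z_P − z_E = 0.1929 − (-1.1084) = 1.3013.
E = 1.3013 / √2 = 1.3013 / 1.41421 = 0.9202 ≈ 0.92.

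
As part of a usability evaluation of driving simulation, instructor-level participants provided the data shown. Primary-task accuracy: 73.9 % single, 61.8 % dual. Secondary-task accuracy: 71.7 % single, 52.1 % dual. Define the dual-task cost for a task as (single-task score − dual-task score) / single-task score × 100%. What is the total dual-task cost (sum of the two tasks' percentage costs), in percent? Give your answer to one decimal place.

43.7

Primary cost = (73.9 − 61.8) / 73.9 × 100% = 16.3735%.
Secondary cost = (71.7 − 52.1) / 71.7 × 100% = 27.3361%.
Total = 16.3735% + 27.3361% = 43.7096% ≈ 43.7%.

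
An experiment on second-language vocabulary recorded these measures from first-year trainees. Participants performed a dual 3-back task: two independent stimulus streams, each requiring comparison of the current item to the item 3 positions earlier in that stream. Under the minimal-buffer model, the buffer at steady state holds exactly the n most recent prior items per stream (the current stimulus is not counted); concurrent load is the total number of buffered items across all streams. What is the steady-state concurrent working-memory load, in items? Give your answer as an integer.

Each stream's buffer holds its 3 most recent prior items.
Two independent streams: 2 × 3 = 6 buffered items at steady state.

6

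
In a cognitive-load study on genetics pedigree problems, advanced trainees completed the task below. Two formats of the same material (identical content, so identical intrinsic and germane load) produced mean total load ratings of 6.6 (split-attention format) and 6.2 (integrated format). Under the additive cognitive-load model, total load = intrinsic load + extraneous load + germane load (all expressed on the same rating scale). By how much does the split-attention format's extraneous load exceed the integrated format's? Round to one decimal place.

0.4

Intrinsic and germane load are equal across formats, so the difference in total load equals the difference in extraneous load.
Extraneous-load difference = 6.6 − 6.2 = 0.4.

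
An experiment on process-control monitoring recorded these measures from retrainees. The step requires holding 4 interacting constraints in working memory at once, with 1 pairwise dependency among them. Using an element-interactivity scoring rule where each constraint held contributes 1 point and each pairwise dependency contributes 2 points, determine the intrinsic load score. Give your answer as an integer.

Element contribution: 4 × 1 = 4.
Interaction contribution: 1 × 2 = 2.
Intrinsic load = 4 + 2 = 6.

6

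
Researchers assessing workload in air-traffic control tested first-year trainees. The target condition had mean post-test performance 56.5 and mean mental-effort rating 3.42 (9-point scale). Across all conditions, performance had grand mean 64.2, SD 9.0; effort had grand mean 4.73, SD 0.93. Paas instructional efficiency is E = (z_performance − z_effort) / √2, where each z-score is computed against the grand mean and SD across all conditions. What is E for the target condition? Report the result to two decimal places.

z_performance = (56.5 − 64.2) / 9.0 = -7.7000 / 9.0 = -0.8556.
z_effort = (3.42 − 4.73) / 0.93 = -1.3100 / 0.93 = -1.4086.
z_P − z_E = -0.8556 − (-1.4086) = 0.5530.
E = 0.5530 / √2 = 0.5530 / 1.41421 = 0.3910 ≈ 0.39.

0.39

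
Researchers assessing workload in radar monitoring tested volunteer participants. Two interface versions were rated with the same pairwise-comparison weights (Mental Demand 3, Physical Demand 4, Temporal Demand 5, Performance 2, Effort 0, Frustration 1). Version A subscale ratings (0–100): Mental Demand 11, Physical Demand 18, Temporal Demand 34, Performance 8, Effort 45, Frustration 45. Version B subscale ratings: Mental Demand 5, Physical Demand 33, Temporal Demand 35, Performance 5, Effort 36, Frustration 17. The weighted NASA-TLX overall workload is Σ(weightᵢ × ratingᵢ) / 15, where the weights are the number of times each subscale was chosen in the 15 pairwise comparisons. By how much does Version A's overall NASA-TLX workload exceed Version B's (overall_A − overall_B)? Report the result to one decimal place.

Version A weighted sum = 3·11 + 4·18 + 5·34 + 2·8 + 0·45 + 1·45 = 33 + 72 + 170 + 16 + 0 + 45 = 336; overall_A = 336/15 = 22.4000.
Version B weighted sum = 3·5 + 4·33 + 5·35 + 2·5 + 0·36 + 1·17 = 15 + 132 + 175 + 10 + 0 + 17 = 349; overall_B = 349/15 = 23.2667.
Difference = 22.4000 − 23.2667 = -0.8667 ≈ -0.9.

-0.9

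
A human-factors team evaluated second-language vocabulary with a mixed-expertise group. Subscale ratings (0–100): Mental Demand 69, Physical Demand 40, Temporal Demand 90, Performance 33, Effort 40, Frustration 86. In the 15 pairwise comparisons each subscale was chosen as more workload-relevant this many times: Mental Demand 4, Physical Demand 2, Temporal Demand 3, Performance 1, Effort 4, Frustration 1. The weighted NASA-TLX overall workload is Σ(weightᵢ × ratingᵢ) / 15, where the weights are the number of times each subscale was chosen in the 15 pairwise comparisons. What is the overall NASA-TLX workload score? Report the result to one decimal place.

The tallies are the weights (they sum to 15).
Weighted sum = 4·69 + 2·40 + 3·90 + 1·33 + 4·40 + 1·86
            = 276 + 80 + 270 + 33 + 160 + 86 = 905.
Overall workload = 905 / 15 = 60.3333 ≈ 60.3.

60.3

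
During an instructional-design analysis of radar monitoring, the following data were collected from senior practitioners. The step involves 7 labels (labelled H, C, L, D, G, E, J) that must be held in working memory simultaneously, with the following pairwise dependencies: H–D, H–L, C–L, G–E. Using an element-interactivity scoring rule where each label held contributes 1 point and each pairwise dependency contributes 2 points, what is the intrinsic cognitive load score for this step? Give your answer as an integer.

Count of labels held simultaneously: 7.
Count of pairwise dependencies listed: 4.
Element contribution: 7 × 1 = 7.
Interaction contribution: 4 × 2 = 8.
Intrinsic load = 7 + 8 = 15.

15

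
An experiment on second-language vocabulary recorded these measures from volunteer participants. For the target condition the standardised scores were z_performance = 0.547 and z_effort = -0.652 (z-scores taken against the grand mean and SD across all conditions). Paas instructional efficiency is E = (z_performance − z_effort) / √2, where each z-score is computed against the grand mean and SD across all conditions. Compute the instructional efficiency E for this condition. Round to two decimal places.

0.85

z_P − z_E = 0.547 − (-0.652) = 1.1990.
E = 1.1990 / √2 = 1.1990 / 1.41421 = 0.8478 ≈ 0.85.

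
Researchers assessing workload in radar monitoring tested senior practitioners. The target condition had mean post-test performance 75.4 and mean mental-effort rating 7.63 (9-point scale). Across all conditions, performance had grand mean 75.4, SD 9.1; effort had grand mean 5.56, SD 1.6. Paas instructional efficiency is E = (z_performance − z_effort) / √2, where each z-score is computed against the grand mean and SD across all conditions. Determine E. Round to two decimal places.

-0.91

z_performance = (75.4 − 75.4) / 9.1 = 0.0000 / 9.1 = 0.0000.
z_effort = (7.63 − 5.56) / 1.6 = 2.0700 / 1.6 = 1.2938.
z_P − z_E = 0.0000 − 1.2938 = -1.2938.
E = -1.2938 / √2 = -1.2938 / 1.41421 = -0.9149 ≈ -0.91.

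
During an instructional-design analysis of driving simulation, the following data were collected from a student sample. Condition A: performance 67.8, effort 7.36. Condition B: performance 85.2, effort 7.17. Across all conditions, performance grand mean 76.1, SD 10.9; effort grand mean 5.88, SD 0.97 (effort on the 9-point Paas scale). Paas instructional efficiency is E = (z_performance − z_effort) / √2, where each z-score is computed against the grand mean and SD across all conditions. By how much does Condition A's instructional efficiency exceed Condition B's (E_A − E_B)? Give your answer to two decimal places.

Condition A: z_P = (67.8 − 76.1)/10.9 = -0.7615; z_E = (7.36 − 5.88)/0.97 = 1.5258; E_A = (-0.7615 − 1.5258)/√2 = -1.6174.
Condition B: z_P = (85.2 − 76.1)/10.9 = 0.8349; z_E = (7.17 − 5.88)/0.97 = 1.3299; E_B = (0.8349 − 1.3299)/√2 = -0.3500.
E_A − E_B = -1.6174 − (-0.3500) = -1.2674 ≈ -1.27.

-1.27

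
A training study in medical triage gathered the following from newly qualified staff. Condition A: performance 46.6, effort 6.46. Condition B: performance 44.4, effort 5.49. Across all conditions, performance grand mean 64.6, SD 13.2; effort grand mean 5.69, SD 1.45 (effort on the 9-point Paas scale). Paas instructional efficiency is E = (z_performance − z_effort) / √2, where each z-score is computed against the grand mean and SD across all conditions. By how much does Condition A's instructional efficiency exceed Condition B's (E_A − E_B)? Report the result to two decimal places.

Condition A: z_P = (46.6 − 64.6)/13.2 = -1.3636; z_E = (6.46 − 5.69)/1.45 = 0.5310; E_A = (-1.3636 − 0.5310)/√2 = -1.3397.
Condition B: z_P = (44.4 − 64.6)/13.2 = -1.5303; z_E = (5.49 − 5.69)/1.45 = -0.1379; E_B = (-1.5303 − (-0.1379))/√2 = -0.9846.
E_A − E_B = -1.3397 − (-0.9846) = -0.3551 ≈ -0.36.

-0.36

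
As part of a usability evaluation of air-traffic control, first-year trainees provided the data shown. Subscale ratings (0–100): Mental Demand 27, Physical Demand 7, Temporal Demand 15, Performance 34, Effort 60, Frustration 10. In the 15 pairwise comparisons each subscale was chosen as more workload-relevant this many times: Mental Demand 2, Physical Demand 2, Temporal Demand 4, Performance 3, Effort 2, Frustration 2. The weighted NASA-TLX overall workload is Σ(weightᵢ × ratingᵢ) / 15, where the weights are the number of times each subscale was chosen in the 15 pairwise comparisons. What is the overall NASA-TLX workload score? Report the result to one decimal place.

24.7

The tallies are the weights (they sum to 15).
Weighted sum = 2·27 + 2·7 + 4·15 + 3·34 + 2·60 + 2·10
            = 54 + 14 + 60 + 102 + 120 + 20 = 370.
Overall workload = 370 / 15 = 24.6667 ≈ 24.7.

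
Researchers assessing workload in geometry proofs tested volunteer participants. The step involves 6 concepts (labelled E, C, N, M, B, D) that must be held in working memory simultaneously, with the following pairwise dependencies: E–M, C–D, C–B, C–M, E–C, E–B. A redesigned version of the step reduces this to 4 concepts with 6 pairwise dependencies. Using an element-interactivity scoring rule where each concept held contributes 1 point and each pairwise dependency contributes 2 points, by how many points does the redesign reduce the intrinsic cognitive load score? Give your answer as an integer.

Original: 6 × 1 + 6 × 2 = 6 + 12 = 18.
Redesigned: 4 × 1 + 6 × 2 = 4 + 12 = 16.
Reduction = 18 − 16 = 2.

2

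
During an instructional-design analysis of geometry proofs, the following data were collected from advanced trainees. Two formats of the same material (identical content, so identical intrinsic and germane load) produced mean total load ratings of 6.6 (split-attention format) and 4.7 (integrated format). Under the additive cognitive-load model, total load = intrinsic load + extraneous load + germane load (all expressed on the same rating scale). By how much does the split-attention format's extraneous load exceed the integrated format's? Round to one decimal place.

Intrinsic and germane load are equal across formats, so the difference in total load equals the difference in extraneous load.
Extraneous-load difference = 6.6 − 4.7 = 1.9.

1.9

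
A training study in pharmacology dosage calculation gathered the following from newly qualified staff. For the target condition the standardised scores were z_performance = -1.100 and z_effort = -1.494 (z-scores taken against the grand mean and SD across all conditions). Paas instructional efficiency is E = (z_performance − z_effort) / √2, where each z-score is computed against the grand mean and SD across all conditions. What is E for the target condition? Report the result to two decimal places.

z_P − z_E = -1.100 − (-1.494) = 0.3940.
E = 0.3940 / √2 = 0.3940 / 1.41421 = 0.2786 ≈ 0.28.

0.28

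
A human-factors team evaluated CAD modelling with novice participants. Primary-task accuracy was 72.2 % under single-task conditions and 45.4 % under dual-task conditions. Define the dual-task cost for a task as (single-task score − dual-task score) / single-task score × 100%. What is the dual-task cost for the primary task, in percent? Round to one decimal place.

37.1

Cost = (72.2 − 45.4) / 72.2 × 100%
     = 26.8000 / 72.2 × 100% = 37.1191%.
≈ 37.1%.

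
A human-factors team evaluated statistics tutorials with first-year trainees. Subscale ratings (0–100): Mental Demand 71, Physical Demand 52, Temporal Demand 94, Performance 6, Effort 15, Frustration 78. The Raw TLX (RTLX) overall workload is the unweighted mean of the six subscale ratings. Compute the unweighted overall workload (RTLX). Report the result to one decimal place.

52.7

Sum of ratings = 71 + 52 + 94 + 6 + 15 + 78 = 316.
RTLX = 316 / 6 = 52.6667 ≈ 52.7.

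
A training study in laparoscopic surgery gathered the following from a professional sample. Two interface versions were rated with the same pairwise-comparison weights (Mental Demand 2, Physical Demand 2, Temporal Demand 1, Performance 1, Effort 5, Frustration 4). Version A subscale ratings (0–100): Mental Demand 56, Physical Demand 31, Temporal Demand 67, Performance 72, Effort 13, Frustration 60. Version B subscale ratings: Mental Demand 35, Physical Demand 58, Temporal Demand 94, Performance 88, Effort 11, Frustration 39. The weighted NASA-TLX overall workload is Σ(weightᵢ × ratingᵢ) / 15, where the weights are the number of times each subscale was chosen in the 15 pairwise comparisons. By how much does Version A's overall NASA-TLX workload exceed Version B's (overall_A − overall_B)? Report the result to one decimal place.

2.6

Version A weighted sum = 2·56 + 2·31 + 1·67 + 1·72 + 5·13 + 4·60 = 112 + 62 + 67 + 72 + 65 + 240 = 618; overall_A = 618/15 = 41.2000.
Version B weighted sum = 2·35 + 2·58 + 1·94 + 1·88 + 5·11 + 4·39 = 70 + 116 + 94 + 88 + 55 + 156 = 579; overall_B = 579/15 = 38.6000.
Difference = 41.2000 − 38.6000 = 2.6000 ≈ 2.6.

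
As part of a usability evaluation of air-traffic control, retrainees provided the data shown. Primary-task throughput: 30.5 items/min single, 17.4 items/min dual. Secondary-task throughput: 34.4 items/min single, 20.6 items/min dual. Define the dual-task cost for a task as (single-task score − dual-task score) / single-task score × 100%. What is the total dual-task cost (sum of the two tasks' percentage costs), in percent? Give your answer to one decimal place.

83.1

Primary cost = (30.5 − 17.4) / 30.5 × 100% = 42.9508%.
Secondary cost = (34.4 − 20.6) / 34.4 × 100% = 40.1163%.
Total = 42.9508% + 40.1163% = 83.0671% ≈ 83.1%.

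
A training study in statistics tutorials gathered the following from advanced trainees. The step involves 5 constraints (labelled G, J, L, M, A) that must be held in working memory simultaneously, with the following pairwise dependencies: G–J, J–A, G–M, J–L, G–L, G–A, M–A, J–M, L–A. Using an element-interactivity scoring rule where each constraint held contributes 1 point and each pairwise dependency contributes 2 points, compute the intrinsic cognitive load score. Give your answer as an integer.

Count of constraints held simultaneously: 5.
Count of pairwise dependencies listed: 9.
Element contribution: 5 × 1 = 5.
Interaction contribution: 9 × 2 = 18.
Intrinsic load = 5 + 18 = 23.

23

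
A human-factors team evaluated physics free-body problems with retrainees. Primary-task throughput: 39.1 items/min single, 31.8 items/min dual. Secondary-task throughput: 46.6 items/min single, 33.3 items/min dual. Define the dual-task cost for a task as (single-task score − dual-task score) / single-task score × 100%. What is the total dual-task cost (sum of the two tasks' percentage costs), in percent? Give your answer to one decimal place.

Primary cost = (39.1 − 31.8) / 39.1 × 100% = 18.6701%.
Secondary cost = (46.6 − 33.3) / 46.6 × 100% = 28.5408%.
Total = 18.6701% + 28.5408% = 47.2109% ≈ 47.2%.

47.2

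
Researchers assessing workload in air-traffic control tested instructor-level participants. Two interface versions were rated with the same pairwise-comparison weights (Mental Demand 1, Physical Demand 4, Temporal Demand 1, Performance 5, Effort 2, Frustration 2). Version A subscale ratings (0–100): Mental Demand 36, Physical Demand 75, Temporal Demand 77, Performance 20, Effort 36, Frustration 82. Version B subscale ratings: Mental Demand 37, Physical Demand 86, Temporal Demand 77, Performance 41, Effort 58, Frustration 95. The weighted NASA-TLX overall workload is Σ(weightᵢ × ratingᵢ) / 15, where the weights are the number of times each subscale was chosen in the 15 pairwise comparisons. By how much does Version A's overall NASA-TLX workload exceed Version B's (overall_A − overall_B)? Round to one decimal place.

-14.7

Version A weighted sum = 1·36 + 4·75 + 1·77 + 5·20 + 2·36 + 2·82 = 36 + 300 + 77 + 100 + 72 + 164 = 749; overall_A = 749/15 = 49.9333.
Version B weighted sum = 1·37 + 4·86 + 1·77 + 5·41 + 2·58 + 2·95 = 37 + 344 + 77 + 205 + 116 + 190 = 969; overall_B = 969/15 = 64.6000.
Difference = 49.9333 − 64.6000 = -14.6667 ≈ -14.7.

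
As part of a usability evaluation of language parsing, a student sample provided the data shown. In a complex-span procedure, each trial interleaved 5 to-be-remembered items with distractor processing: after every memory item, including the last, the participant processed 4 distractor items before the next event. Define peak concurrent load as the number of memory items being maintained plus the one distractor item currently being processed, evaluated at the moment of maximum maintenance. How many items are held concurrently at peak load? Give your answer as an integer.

Maintenance is greatest during the distractor(s) after memory item 5: all 5 memory items are being held.
One distractor item is concurrently being processed.
Peak concurrent load = 5 + 1 = 6 items.

6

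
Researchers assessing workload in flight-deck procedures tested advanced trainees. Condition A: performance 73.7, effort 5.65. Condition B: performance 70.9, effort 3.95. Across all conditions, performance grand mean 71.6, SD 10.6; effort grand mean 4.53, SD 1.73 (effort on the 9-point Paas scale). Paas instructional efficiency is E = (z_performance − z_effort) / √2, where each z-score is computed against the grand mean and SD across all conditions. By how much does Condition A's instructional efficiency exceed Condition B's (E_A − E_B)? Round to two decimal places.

Condition A: z_P = (73.7 − 71.6)/10.6 = 0.1981; z_E = (5.65 − 4.53)/1.73 = 0.6474; E_A = (0.1981 − 0.6474)/√2 = -0.3177.
Condition B: z_P = (70.9 − 71.6)/10.6 = -0.0660; z_E = (3.95 − 4.53)/1.73 = -0.3353; E_B = (-0.0660 − (-0.3353))/√2 = 0.1904.
E_A − E_B = -0.3177 − 0.1904 = -0.5081 ≈ -0.51.

-0.51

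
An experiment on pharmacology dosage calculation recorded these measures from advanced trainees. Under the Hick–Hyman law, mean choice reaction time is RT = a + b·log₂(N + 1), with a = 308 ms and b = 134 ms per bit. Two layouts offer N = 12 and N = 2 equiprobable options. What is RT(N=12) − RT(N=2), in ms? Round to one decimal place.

RT(12) = 308 + 134·log₂(13) = 308 + 134·3.7004 = 803.8536 ms.
RT(2) = 308 + 134·log₂(3) = 308 + 134·1.5850 = 520.3900 ms.
Difference = 803.8536 − 520.3900 = 283.4636 ≈ 283.5 ms.

283.5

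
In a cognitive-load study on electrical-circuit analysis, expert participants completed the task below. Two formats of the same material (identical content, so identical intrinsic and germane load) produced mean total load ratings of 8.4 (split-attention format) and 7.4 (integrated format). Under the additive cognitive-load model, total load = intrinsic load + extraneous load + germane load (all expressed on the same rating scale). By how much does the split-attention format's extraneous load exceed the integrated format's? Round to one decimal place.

1.0

Intrinsic and germane load are equal across formats, so the difference in total load equals the difference in extraneous load.
Extraneous-load difference = 8.4 − 7.4 = 1.0.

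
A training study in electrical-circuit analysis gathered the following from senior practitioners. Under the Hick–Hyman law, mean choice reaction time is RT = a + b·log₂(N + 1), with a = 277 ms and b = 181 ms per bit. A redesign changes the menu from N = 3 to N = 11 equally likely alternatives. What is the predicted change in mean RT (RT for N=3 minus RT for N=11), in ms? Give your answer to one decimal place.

RT(3) = 277 + 181·log₂(4) = 277 + 181·2.0000 = 639.0000 ms.
RT(11) = 277 + 181·log₂(12) = 277 + 181·3.5850 = 925.8850 ms.
Difference = 639.0000 − 925.8850 = -286.8850 ≈ -286.9 ms.

-286.9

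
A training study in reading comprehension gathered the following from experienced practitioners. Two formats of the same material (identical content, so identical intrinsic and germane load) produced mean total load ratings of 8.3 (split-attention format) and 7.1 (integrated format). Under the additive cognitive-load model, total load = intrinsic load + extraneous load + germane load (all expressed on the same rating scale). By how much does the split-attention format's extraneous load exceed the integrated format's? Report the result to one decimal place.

Intrinsic and germane load are equal across formats, so the difference in total load equals the difference in extraneous load.
Extraneous-load difference = 8.3 − 7.1 = 1.2.

1.2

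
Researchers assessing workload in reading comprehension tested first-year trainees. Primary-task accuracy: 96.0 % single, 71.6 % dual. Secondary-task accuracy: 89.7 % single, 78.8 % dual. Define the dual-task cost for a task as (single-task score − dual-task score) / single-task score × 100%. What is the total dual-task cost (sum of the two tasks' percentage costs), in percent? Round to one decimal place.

Primary cost = (96.0 − 71.6) / 96.0 × 100% = 25.4167%.
Secondary cost = (89.7 − 78.8) / 89.7 × 100% = 12.1516%.
Total = 25.4167% + 12.1516% = 37.5683% ≈ 37.6%.

37.6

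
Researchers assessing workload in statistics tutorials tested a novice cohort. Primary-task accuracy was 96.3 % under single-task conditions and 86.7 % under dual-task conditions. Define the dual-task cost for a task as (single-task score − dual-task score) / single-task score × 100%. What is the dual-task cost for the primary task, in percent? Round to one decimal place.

10.0

Cost = (96.3 − 86.7) / 96.3 × 100%
     = 9.6000 / 96.3 × 100% = 9.9688%.
≈ 10.0%.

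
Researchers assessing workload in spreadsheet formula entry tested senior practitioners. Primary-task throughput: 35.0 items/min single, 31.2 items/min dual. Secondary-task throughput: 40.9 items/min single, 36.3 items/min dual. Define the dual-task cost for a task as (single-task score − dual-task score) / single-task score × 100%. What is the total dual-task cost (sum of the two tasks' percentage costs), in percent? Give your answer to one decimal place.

Primary cost = (35.0 − 31.2) / 35.0 × 100% = 10.8571%.
Secondary cost = (40.9 − 36.3) / 40.9 × 100% = 11.2469%.
Total = 10.8571% + 11.2469% = 22.1040% ≈ 22.1%.

22.1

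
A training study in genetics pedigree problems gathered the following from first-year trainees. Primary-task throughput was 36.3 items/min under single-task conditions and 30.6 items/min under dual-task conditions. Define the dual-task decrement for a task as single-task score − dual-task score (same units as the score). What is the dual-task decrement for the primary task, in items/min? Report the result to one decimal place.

5.7

Decrement = 36.3 − 30.6 = 5.7000 items/min ≈ 5.7 items/min.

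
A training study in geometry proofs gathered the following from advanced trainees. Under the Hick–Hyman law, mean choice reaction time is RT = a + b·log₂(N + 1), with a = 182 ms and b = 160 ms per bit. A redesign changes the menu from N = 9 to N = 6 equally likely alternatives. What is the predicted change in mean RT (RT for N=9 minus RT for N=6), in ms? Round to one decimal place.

82.3

RT(9) = 182 + 160·log₂(10) = 182 + 160·3.3219 = 713.5040 ms.
RT(6) = 182 + 160·log₂(7) = 182 + 160·2.8074 = 631.1840 ms.
Difference = 713.5040 − 631.1840 = 82.3200 ≈ 82.3 ms.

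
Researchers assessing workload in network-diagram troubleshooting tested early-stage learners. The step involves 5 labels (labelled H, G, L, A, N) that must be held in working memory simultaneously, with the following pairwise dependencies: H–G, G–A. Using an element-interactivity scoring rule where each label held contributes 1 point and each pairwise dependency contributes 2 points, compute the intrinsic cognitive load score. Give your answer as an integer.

9

Count of labels held simultaneously: 5.
Count of pairwise dependencies listed: 2.
Element contribution: 5 × 1 = 5.
Interaction contribution: 2 × 2 = 4.
Intrinsic load = 5 + 4 = 9.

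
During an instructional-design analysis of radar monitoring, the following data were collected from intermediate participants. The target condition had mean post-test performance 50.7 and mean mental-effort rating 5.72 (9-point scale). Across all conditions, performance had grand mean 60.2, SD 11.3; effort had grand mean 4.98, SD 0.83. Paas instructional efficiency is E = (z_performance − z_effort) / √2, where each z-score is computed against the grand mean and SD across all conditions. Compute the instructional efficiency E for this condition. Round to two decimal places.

z_performance = (50.7 − 60.2) / 11.3 = -9.5000 / 11.3 = -0.8407.
z_effort = (5.72 − 4.98) / 0.83 = 0.7400 / 0.83 = 0.8916.
z_P − z_E = -0.8407 − 0.8916 = -1.7323.
E = -1.7323 / √2 = -1.7323 / 1.41421 = -1.2249 ≈ -1.22.

-1.22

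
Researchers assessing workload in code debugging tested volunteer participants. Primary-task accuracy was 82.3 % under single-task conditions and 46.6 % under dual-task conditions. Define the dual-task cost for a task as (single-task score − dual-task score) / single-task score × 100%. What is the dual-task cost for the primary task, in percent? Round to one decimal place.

43.4

Cost = (82.3 − 46.6) / 82.3 × 100%
     = 35.7000 / 82.3 × 100% = 43.3779%.
≈ 43.4%.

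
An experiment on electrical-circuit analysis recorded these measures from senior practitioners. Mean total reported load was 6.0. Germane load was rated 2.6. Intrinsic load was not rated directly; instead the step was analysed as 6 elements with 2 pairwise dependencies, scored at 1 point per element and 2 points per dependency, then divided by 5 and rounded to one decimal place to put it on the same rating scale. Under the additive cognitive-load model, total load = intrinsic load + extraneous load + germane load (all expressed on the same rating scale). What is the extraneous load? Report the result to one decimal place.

1.4

Intrinsic (element-interactivity): (6 × 1 + 2 × 2) / 5 = 10 / 5 = 2.0000 → 2.0.
extraneous load = total − intrinsic − germane
             = 6.0 − 2.0 − 2.6 = 1.4.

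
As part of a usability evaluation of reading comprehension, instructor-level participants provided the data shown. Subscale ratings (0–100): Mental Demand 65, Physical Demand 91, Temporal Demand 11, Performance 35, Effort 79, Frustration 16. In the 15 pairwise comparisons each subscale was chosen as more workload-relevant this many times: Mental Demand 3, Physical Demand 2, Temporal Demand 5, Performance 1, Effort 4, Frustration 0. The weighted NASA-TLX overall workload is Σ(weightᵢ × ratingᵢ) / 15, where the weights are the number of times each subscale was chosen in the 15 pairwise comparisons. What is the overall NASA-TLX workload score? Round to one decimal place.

The tallies are the weights (they sum to 15).
Weighted sum = 3·65 + 2·91 + 5·11 + 1·35 + 4·79 + 0·16
            = 195 + 182 + 55 + 35 + 316 + 0 = 783.
Overall workload = 783 / 15 = 52.2000 ≈ 52.2.

52.2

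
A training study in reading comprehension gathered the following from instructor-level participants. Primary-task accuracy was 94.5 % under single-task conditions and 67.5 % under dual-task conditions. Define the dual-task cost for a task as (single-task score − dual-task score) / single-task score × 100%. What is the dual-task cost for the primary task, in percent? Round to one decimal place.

28.6

Cost = (94.5 − 67.5) / 94.5 × 100%
     = 27.0000 / 94.5 × 100% = 28.5714%.
≈ 28.6%.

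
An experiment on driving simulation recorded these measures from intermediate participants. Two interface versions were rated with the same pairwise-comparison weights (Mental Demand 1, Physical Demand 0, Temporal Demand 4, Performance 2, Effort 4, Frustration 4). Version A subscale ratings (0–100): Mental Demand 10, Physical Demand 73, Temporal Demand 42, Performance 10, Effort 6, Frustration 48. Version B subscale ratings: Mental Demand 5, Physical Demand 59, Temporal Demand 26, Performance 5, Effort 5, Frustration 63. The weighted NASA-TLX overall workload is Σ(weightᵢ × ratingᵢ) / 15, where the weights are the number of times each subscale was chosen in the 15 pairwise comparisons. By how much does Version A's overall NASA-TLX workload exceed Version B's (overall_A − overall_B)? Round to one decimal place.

1.5

Version A weighted sum = 1·10 + 0·73 + 4·42 + 2·10 + 4·6 + 4·48 = 10 + 0 + 168 + 20 + 24 + 192 = 414; overall_A = 414/15 = 27.6000.
Version B weighted sum = 1·5 + 0·59 + 4·26 + 2·5 + 4·5 + 4·63 = 5 + 0 + 104 + 10 + 20 + 252 = 391; overall_B = 391/15 = 26.0667.
Difference = 27.6000 − 26.0667 = 1.5333 ≈ 1.5.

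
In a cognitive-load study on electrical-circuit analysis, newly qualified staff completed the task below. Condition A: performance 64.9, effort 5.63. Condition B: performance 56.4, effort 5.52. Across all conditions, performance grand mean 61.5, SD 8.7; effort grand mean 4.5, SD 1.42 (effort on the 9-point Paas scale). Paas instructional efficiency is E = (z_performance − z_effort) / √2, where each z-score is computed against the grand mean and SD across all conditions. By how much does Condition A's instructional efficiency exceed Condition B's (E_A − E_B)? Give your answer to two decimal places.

Condition A: z_P = (64.9 − 61.5)/8.7 = 0.3908; z_E = (5.63 − 4.5)/1.42 = 0.7958; E_A = (0.3908 − 0.7958)/√2 = -0.2864.
Condition B: z_P = (56.4 − 61.5)/8.7 = -0.5862; z_E = (5.52 − 4.5)/1.42 = 0.7183; E_B = (-0.5862 − 0.7183)/√2 = -0.9224.
E_A − E_B = -0.2864 − (-0.9224) = 0.6360 ≈ 0.64.

0.64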